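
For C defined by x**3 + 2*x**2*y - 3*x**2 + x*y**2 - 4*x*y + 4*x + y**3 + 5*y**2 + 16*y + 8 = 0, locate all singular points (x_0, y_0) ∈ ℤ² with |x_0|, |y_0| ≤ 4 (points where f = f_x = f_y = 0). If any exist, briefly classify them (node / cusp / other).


Singular points: {(2, -2)}; classification: node.

Compute partial derivatives:
  f_x = 3*x**2 + 4*x*y - 6*x + y**2 - 4*y + 4.
  f_y = 2*x**2 + 2*x*y - 4*x + 3*y**2 + 10*y + 16.
Scan x_0 ∈ {−4, ..., 4}. For each x_0, f_y(x_0, y) is a polynomial in y; find its integer roots y ∈ {−4, ..., 4}, then test f_x and f at those candidates.
  x = -4: f_y(-4, y) = 3*y**2 + 2*y + 64; no integer root y with |y| ≤ 4.
  x = -3: f_y(-3, y) = 3*y**2 + 4*y + 46; no integer root y with |y| ≤ 4.
  x = -2: f_y(-2, y) = 3*y**2 + 6*y + 32; no integer root y with |y| ≤ 4.
  x = -1: f_y(-1, y) = 3*y**2 + 8*y + 22; no integer root y with |y| ≤ 4.
  x = 0: f_y(0, y) = 3*y**2 + 10*y + 16; no integer root y with |y| ≤ 4.
  x = 1: f_y(1, y) = 3*y**2 + 12*y + 14; no integer root y with |y| ≤ 4.
  x = 2: f_y(2, y) = 3*y**2 + 14*y + 16; vanishes at y ∈ {-2}. (2, -2): f_x = 0, f = 0 — SINGULAR.
  x = 3: f_y(3, y) = 3*y**2 + 16*y + 22; no integer root y with |y| ≤ 4.
  x = 4: f_y(4, y) = 3*y**2 + 18*y + 32; no integer root y with |y| ≤ 4.
Only singular point on the grid: (2, -2).
Classify: substitute x = 2 + u, y = -2 + v and expand: f = u**3 + 2*u**2*v - u**2 + u*v**2 + v**3 + v**2.
No constant or linear terms (consistent with a singular point). Quadratic part: -u**2 + v**2. Cubic part: u**3 + 2*u**2*v + u*v**2 + v**3.
The quadratic part v**2 - u**2 = (v − u)(v + u) splits into two distinct linear factors, so there are two distinct tangent lines y − -2 = ±(x − 2) — this is a node (ordinary double point).
Classification: node.


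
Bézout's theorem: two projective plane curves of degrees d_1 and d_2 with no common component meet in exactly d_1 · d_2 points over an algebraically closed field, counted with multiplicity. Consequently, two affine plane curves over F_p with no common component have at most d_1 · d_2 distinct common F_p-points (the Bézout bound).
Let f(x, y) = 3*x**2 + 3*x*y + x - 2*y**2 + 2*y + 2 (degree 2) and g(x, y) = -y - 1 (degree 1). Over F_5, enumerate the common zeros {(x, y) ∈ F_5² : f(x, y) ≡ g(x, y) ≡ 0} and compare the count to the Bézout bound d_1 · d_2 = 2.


Common zeros: ∅; count = 0; Bézout bound = 2.

deg(f) = 2, deg(g) = 1, so Bézout bound = 2.
Scan x ∈ F_5. For each x, list the y ∈ F_5 with f(x, y) ≡ 0 and those with g(x, y) ≡ 0 (mod 5); the common zeros in that column are the intersection.
  x = 0: f ≡ 0 at y ∈ {3}; g ≡ 0 at y ∈ {4}; common: ∅.
  x = 1: f ≡ 0 at y ∈ ∅; g ≡ 0 at y ∈ {4}; common: ∅.
  x = 2: f ≡ 0 at y ∈ ∅; g ≡ 0 at y ∈ {4}; common: ∅.
  x = 3: f ≡ 0 at y ∈ ∅; g ≡ 0 at y ∈ {4}; common: ∅.
  x = 4: f ≡ 0 at y ∈ ∅; g ≡ 0 at y ∈ {4}; common: ∅.
Collecting: common zeros = ∅, so the count is 0.
Comparison with the Bézout bound: 0 ≤ 2 = deg(f)·deg(g), as expected for curves with no common component (the affine F_5-count falls short of the bound because intersections may lie at infinity, over extension fields, or carry multiplicity).


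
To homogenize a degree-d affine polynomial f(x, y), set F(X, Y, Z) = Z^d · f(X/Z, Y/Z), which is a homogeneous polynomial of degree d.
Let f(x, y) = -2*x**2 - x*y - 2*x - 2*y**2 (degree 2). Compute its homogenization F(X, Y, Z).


F(X, Y, Z) = -2*X**2 - X*Y - 2*X*Z - 2*Y**2

deg(f) = 2.
Substitute x = X/Z, y = Y/Z into f, then multiply by Z^2.
  monomial -2·x^2·y^0 ↦ -2·X^2·Y^0·Z^0.
  monomial -1·x^1·y^1 ↦ -1·X^1·Y^1·Z^0.
  monomial -2·x^1·y^0 ↦ -2·X^1·Y^0·Z^1.
  monomial -2·x^0·y^2 ↦ -2·X^0·Y^2·Z^0.
Collecting: F(X, Y, Z) = -2*X**2 - X*Y - 2*X*Z - 2*Y**2.


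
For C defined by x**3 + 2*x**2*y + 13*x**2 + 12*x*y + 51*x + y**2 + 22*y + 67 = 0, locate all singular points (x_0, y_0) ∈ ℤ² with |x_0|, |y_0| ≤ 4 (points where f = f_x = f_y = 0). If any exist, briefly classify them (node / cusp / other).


Singular points: {(-3, -2)}; classification: cusp.

Compute partial derivatives:
  f_x = 3*x**2 + 4*x*y + 26*x + 12*y + 51.
  f_y = 2*x**2 + 12*x + 2*y + 22.
Scan x_0 ∈ {−4, ..., 4}. For each x_0, f_y(x_0, y) is a polynomial in y; find its integer roots y ∈ {−4, ..., 4}, then test f_x and f at those candidates.
  x = -4: f_y(-4, y) = 2*y + 6; vanishes at y ∈ {-3}. (-4, -3): f_x = 7 ≠ 0.
  x = -3: f_y(-3, y) = 2*y + 4; vanishes at y ∈ {-2}. (-3, -2): f_x = 0, f = 0 — SINGULAR.
  x = -2: f_y(-2, y) = 2*y + 6; vanishes at y ∈ {-3}. (-2, -3): f_x = -1 ≠ 0.
  x = -1: f_y(-1, y) = 2*y + 12; no integer root y with |y| ≤ 4.
  x = 0: f_y(0, y) = 2*y + 22; no integer root y with |y| ≤ 4.
  x = 1: f_y(1, y) = 2*y + 36; no integer root y with |y| ≤ 4.
  x = 2: f_y(2, y) = 2*y + 54; no integer root y with |y| ≤ 4.
  x = 3: f_y(3, y) = 2*y + 76; no integer root y with |y| ≤ 4.
  x = 4: f_y(4, y) = 2*y + 102; no integer root y with |y| ≤ 4.
Only singular point on the grid: (-3, -2).
Classify: substitute x = -3 + u, y = -2 + v and expand: f = u**3 + 2*u**2*v + v**2.
No constant or linear terms (consistent with a singular point). Quadratic part: v**2. Cubic part: u**3 + 2*u**2*v.
The quadratic part v**2 is a perfect square, so there is a single (double) tangent line v = 0, i.e. y = -2. Restricting the cubic part to that line (v = 0) leaves u**3 ≠ 0, so f is not divisible by v and the branch is v² ≈ -u**3 to lowest order — this is a cusp.
Classification: cusp.


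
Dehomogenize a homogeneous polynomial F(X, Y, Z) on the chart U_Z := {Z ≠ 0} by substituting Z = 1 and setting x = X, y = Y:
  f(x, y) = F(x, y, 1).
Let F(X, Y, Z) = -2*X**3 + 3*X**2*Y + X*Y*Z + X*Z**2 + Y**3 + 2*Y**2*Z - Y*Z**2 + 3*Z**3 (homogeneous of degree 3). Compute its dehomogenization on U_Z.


f(x, y) = -2*x**3 + 3*x**2*y + x*y + x + y**3 + 2*y**2 - y + 3

On U_Z we set Z = 1. Each monomial c·X^i·Y^j·Z^k in F becomes c·x^i·y^j·1^k = c·x^i·y^j.
Substituting Z = 1: F(X, Y, 1) = -2*x**3 + 3*x**2*y + x*y + x + y**3 + 2*y**2 - y + 3.
Note: deg(f) ≤ deg(F) = 3; strict inequality happens when F is divisible by Z (lost terms).


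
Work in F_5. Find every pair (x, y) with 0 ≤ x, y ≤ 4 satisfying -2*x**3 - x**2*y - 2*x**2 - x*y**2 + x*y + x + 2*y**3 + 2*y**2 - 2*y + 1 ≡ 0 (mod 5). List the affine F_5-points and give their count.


Affine F_5-points: {(1, 3), (3, 1), (4, 0), (4, 2), (4, 4)}; count = 5.

For each of the 25 pairs (x, y) ∈ F_5², evaluate f(x, y) mod 5. Record the zeros.
  x = 0: [0↦1, 1↦3, 2↦1, 3↦2, 4↦3]  zeros at y ∈ ∅
  x = 1: [0↦3, 1↦4, 2↦4, 3↦0, 4↦4]  zeros at y ∈ {3}
  x = 2: [0↦4, 1↦2, 2↦2, 3↦1, 4↦1]  zeros at y ∈ ∅
  x = 3: [0↦2, 1↦0, 2↦3, 3↦3, 4↦2]  zeros at y ∈ {1}
  x = 4: [0↦0, 1↦1, 2↦0, 3↦4, 4↦0]  zeros at y ∈ {0, 2, 4}
Collecting zeros: affine points = {(1, 3), (3, 1), (4, 0), (4, 2), (4, 4)}.
Total count |C(F_5)_aff| = 5.


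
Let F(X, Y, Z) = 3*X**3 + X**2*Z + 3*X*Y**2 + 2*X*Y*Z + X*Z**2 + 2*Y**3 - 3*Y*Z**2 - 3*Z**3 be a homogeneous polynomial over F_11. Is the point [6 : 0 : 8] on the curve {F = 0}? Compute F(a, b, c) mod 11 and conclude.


F(6,0,8) ≡ 4 (mod 11); P is NOT on the curve.

Evaluate F(6, 0, 8) term-by-term (mod 11).
  3*X**3 ↦ 3·216·1·1 = 648
  X**2*Z ↦ 1·36·1·8 = 288
  3*X*Y**2 ↦ 3·6·0·1 = 0
  2*X*Y*Z ↦ 2·6·0·8 = 0
  X*Z**2 ↦ 1·6·1·64 = 384
  2*Y**3 ↦ 2·1·0·1 = 0
  -3*Y*Z**2 ↦ -3·1·0·64 = 0
  -3*Z**3 ↦ -3·1·1·512 = -1536
Sum: F(6, 0, 8) = (648) + (288) + (0) + (0) + (384) + (0) + (0) + (-1536) = -216.
Reducing mod 11: -216 ≡ 4 (mod 11).
Since F(a, b, c) ≡ 4 ≠ 0 (mod 11), P does NOT lie on the curve.


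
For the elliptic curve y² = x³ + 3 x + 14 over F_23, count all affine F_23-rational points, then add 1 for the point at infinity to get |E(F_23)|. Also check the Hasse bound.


Affine points = {(1, 8), (1, 15), (3, 2), (3, 21), (5, 4), (5, 19), (6, 8), (6, 15), (10, 3), (10, 20), (16, 8), (16, 15), (18, 9), (18, 14), (20, 1), (20, 22), (21, 0)}; affine count = 17; |E(F_23)| = 18.

Discriminant check: Δ ∝ 4a³ + 27b² = 4·3³ + 27·14² = 4·27 + 27·196 ≡ 18 (mod 23). Nonzero ⇒ E is nonsingular.
For each x ∈ F_23, compute rhs = x³ + 3·x + 14 mod 23, then count y ∈ F_23 with y² ≡ rhs.
  x = 0: rhs = 14, matching y values: none (0 points).
  x = 1: rhs = 18, matching y values: 8, 15 (2 points).
  x = 2: rhs = 5, matching y values: none (0 points).
  x = 3: rhs = 4, matching y values: 2, 21 (2 points).
  x = 4: rhs = 21, matching y values: none (0 points).
  x = 5: rhs = 16, matching y values: 4, 19 (2 points).
  x = 6: rhs = 18, matching y values: 8, 15 (2 points).
  x = 7: rhs = 10, matching y values: none (0 points).
  x = 8: rhs = 21, matching y values: none (0 points).
  x = 9: rhs = 11, matching y values: none (0 points).
  x = 10: rhs = 9, matching y values: 3, 20 (2 points).
  x = 11: rhs = 21, matching y values: none (0 points).
  x = 12: rhs = 7, matching y values: none (0 points).
  x = 13: rhs = 19, matching y values: none (0 points).
  x = 14: rhs = 17, matching y values: none (0 points).
  x = 15: rhs = 7, matching y values: none (0 points).
  x = 16: rhs = 18, matching y values: 8, 15 (2 points).
  x = 17: rhs = 10, matching y values: none (0 points).
  x = 18: rhs = 12, matching y values: 9, 14 (2 points).
  x = 19: rhs = 7, matching y values: none (0 points).
  x = 20: rhs = 1, matching y values: 1, 22 (2 points).
  x = 21: rhs = 0, matching y values: 0 (1 points).
  x = 22: rhs = 10, matching y values: none (0 points).
Total affine count: 17.
Full point count |E(F_23)| = 17 + 1 = 18.
Hasse bound: |18 − (23+1)| = |-6| = 6 ≤ 2√23 ≈ 9.5917 ✓.


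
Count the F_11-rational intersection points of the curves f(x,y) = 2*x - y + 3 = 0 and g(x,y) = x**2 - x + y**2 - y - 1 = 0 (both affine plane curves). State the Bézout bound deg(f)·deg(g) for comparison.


Common zeros: {(3, 9), (4, 0)}; count = 2; Bézout bound = 2.

deg(f) = 1, deg(g) = 2, so Bézout bound = 2.
Scan x ∈ F_11. For each x, list the y ∈ F_11 with f(x, y) ≡ 0 and those with g(x, y) ≡ 0 (mod 11); the common zeros in that column are the intersection.
  x = 0: f ≡ 0 at y ∈ {3}; g ≡ 0 at y ∈ {4, 8}; common: ∅.
  x = 1: f ≡ 0 at y ∈ {5}; g ≡ 0 at y ∈ {4, 8}; common: ∅.
  x = 2: f ≡ 0 at y ∈ {7}; g ≡ 0 at y ∈ ∅; common: ∅.
  x = 3: f ≡ 0 at y ∈ {9}; g ≡ 0 at y ∈ {3, 9}; common: {9}.
  x = 4: f ≡ 0 at y ∈ {0}; g ≡ 0 at y ∈ {0, 1}; common: {0}.
  x = 5: f ≡ 0 at y ∈ {2}; g ≡ 0 at y ∈ ∅; common: ∅.
  x = 6: f ≡ 0 at y ∈ {4}; g ≡ 0 at y ∈ ∅; common: ∅.
  x = 7: f ≡ 0 at y ∈ {6}; g ≡ 0 at y ∈ ∅; common: ∅.
  x = 8: f ≡ 0 at y ∈ {8}; g ≡ 0 at y ∈ {0, 1}; common: ∅.
  x = 9: f ≡ 0 at y ∈ {10}; g ≡ 0 at y ∈ {3, 9}; common: ∅.
  x = 10: f ≡ 0 at y ∈ {1}; g ≡ 0 at y ∈ ∅; common: ∅.
Collecting: common zeros = {(3, 9), (4, 0)}, so the count is 2.
Comparison with the Bézout bound: 2 ≤ 2 = deg(f)·deg(g), as expected for curves with no common component (the bound is attained).


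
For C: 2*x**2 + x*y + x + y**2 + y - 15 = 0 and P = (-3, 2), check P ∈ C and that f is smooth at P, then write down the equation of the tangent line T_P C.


Tangent line at P: -9*x + 2*y - 31 = 0.

Step 1: f(-3, 2) = 0, so P lies on C.
Step 2: partial derivatives
  f_x(x, y) = 4*x + y + 1, f_y(x, y) = x + 2*y + 1.
  f_x(P) = -9, f_y(P) = 2 (gradient nonzero, so P is smooth).
Step 3: tangent line at P: -9·(x − -3) + 2·(y − 2) = 0.
Expanding: -9*x + 2*y - 31 = 0.


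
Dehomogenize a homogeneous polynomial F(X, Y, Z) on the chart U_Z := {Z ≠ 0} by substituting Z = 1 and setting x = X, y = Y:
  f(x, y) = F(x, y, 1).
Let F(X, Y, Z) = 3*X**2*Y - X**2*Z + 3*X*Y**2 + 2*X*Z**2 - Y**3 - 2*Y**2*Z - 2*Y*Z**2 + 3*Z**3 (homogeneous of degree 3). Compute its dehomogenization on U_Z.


f(x, y) = 3*x**2*y - x**2 + 3*x*y**2 + 2*x - y**3 - 2*y**2 - 2*y + 3

On U_Z we set Z = 1. Each monomial c·X^i·Y^j·Z^k in F becomes c·x^i·y^j·1^k = c·x^i·y^j.
Substituting Z = 1: F(X, Y, 1) = 3*x**2*y - x**2 + 3*x*y**2 + 2*x - y**3 - 2*y**2 - 2*y + 3.
Note: deg(f) ≤ deg(F) = 3; strict inequality happens when F is divisible by Z (lost terms).


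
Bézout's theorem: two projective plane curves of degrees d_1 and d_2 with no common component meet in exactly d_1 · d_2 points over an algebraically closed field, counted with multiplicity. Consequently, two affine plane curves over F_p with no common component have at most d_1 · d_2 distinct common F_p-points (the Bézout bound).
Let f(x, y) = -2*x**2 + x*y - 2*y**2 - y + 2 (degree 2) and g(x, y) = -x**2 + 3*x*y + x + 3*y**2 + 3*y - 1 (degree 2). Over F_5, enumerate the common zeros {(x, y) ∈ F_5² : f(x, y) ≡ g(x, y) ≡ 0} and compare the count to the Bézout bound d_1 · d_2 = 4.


Common zeros: {(4, 4)}; count = 1; Bézout bound = 4.

deg(f) = 2, deg(g) = 2, so Bézout bound = 4.
Scan x ∈ F_5. For each x, list the y ∈ F_5 with f(x, y) ≡ 0 and those with g(x, y) ≡ 0 (mod 5); the common zeros in that column are the intersection.
  x = 0: f ≡ 0 at y ∈ ∅; g ≡ 0 at y ∈ {1, 3}; common: ∅.
  x = 1: f ≡ 0 at y ∈ {0}; g ≡ 0 at y ∈ ∅; common: ∅.
  x = 2: f ≡ 0 at y ∈ ∅; g ≡ 0 at y ∈ ∅; common: ∅.
  x = 3: f ≡ 0 at y ∈ {2, 4}; g ≡ 0 at y ∈ ∅; common: ∅.
  x = 4: f ≡ 0 at y ∈ {0, 4}; g ≡ 0 at y ∈ {1, 4}; common: {4}.
Collecting: common zeros = {(4, 4)}, so the count is 1.
Comparison with the Bézout bound: 1 ≤ 4 = deg(f)·deg(g), as expected for curves with no common component (the affine F_5-count falls short of the bound because intersections may lie at infinity, over extension fields, or carry multiplicity).


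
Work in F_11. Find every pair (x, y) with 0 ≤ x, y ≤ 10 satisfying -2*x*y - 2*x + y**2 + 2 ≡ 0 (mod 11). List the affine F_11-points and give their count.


Affine F_11-points: {(0, 3), (0, 8), (1, 0), (1, 2), (4, 4), (5, 5), (8, 7), (8, 9), (9, 1), (9, 6)}; count = 10.

For each of the 121 pairs (x, y) ∈ F_11², evaluate f(x, y) mod 11. Record the zeros.
  x = 0: [0↦2, 1↦3, 2↦6, 3↦0, 4↦7, 5↦5, 6↦5, 7↦7, 8↦0, 9↦6, 10↦3]  zeros at y ∈ {3, 8}
  x = 1: [0↦0, 1↦10, 2↦0, 3↦3, 4↦8, 5↦4, 6↦2, 7↦2, 8↦4, 9↦8, 10↦3]  zeros at y ∈ {0, 2}
  x = 2: [0↦9, 1↦6, 2↦5, 3↦6, 4↦9, 5↦3, 6↦10, 7↦8, 8↦8, 9↦10, 10↦3]  zeros at y ∈ ∅
  x = 3: [0↦7, 1↦2, 2↦10, 3↦9, 4↦10, 5↦2, 6↦7, 7↦3, 8↦1, 9↦1, 10↦3]  zeros at y ∈ ∅
  x = 4: [0↦5, 1↦9, 2↦4, 3↦1, 4↦0, 5↦1, 6↦4, 7↦9, 8↦5, 9↦3, 10↦3]  zeros at y ∈ {4}
  x = 5: [0↦3, 1↦5, 2↦9, 3↦4, 4↦1, 5↦0, 6↦1, 7↦4, 8↦9, 9↦5, 10↦3]  zeros at y ∈ {5}
  x = 6: [0↦1, 1↦1, 2↦3, 3↦7, 4↦2, 5↦10, 6↦9, 7↦10, 8↦2, 9↦7, 10↦3]  zeros at y ∈ ∅
  x = 7: [0↦10, 1↦8, 2↦8, 3↦10, 4↦3, 5↦9, 6↦6, 7↦5, 8↦6, 9↦9, 10↦3]  zeros at y ∈ ∅
  x = 8: [0↦8, 1↦4, 2↦2, 3↦2, 4↦4, 5↦8, 6↦3, 7↦0, 8↦10, 9↦0, 10↦3]  zeros at y ∈ {7, 9}
  x = 9: [0↦6, 1↦0, 2↦7, 3↦5, 4↦5, 5↦7, 6↦0, 7↦6, 8↦3, 9↦2, 10↦3]  zeros at y ∈ {1, 6}
  x = 10: [0↦4, 1↦7, 2↦1, 3↦8, 4↦6, 5↦6, 6↦8, 7↦1, 8↦7, 9↦4, 10↦3]  zeros at y ∈ ∅
Collecting zeros: affine points = {(0, 3), (0, 8), (1, 0), (1, 2), (4, 4), (5, 5), (8, 7), (8, 9), (9, 1), (9, 6)}.
Total count |C(F_11)_aff| = 10.


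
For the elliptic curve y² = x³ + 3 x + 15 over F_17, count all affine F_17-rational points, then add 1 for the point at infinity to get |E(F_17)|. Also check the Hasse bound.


Affine points = {(0, 7), (0, 10), (1, 6), (1, 11), (3, 0), (5, 6), (5, 11), (10, 5), (10, 12), (11, 6), (11, 11), (14, 8), (14, 9), (15, 1), (15, 16)}; affine count = 15; |E(F_17)| = 16.

Discriminant check: Δ ∝ 4a³ + 27b² = 4·3³ + 27·15² = 4·27 + 27·225 ≡ 12 (mod 17). Nonzero ⇒ E is nonsingular.
For each x ∈ F_17, compute rhs = x³ + 3·x + 15 mod 17, then count y ∈ F_17 with y² ≡ rhs.
  x = 0: rhs = 15, matching y values: 7, 10 (2 points).
  x = 1: rhs = 2, matching y values: 6, 11 (2 points).
  x = 2: rhs = 12, matching y values: none (0 points).
  x = 3: rhs = 0, matching y values: 0 (1 points).
  x = 4: rhs = 6, matching y values: none (0 points).
  x = 5: rhs = 2, matching y values: 6, 11 (2 points).
  x = 6: rhs = 11, matching y values: none (0 points).
  x = 7: rhs = 5, matching y values: none (0 points).
  x = 8: rhs = 7, matching y values: none (0 points).
  x = 9: rhs = 6, matching y values: none (0 points).
  x = 10: rhs = 8, matching y values: 5, 12 (2 points).
  x = 11: rhs = 2, matching y values: 6, 11 (2 points).
  x = 12: rhs = 11, matching y values: none (0 points).
  x = 13: rhs = 7, matching y values: none (0 points).
  x = 14: rhs = 13, matching y values: 8, 9 (2 points).
  x = 15: rhs = 1, matching y values: 1, 16 (2 points).
  x = 16: rhs = 11, matching y values: none (0 points).
Total affine count: 15.
Full point count |E(F_17)| = 15 + 1 = 16.
Hasse bound: |16 − (17+1)| = |-2| = 2 ≤ 2√17 ≈ 8.2462 ✓.


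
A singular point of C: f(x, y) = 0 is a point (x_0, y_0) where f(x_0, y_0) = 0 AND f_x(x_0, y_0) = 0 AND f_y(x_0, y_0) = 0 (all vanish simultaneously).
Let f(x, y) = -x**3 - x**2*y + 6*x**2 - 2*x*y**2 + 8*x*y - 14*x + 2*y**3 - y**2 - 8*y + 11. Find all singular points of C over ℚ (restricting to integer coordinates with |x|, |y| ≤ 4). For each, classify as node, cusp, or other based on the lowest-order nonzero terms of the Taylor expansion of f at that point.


Singular points: {(2, 1)}; classification: node.

Compute partial derivatives:
  f_x = -3*x**2 - 2*x*y + 12*x - 2*y**2 + 8*y - 14.
  f_y = -x**2 - 4*x*y + 8*x + 6*y**2 - 2*y - 8.
Scan x_0 ∈ {−4, ..., 4}. For each x_0, f_y(x_0, y) is a polynomial in y; find its integer roots y ∈ {−4, ..., 4}, then test f_x and f at those candidates.
  x = -4: f_y(-4, y) = 6*y**2 + 14*y - 56; no integer root y with |y| ≤ 4.
  x = -3: f_y(-3, y) = 6*y**2 + 10*y - 41; no integer root y with |y| ≤ 4.
  x = -2: f_y(-2, y) = 6*y**2 + 6*y - 28; no integer root y with |y| ≤ 4.
  x = -1: f_y(-1, y) = 6*y**2 + 2*y - 17; no integer root y with |y| ≤ 4.
  x = 0: f_y(0, y) = 6*y**2 - 2*y - 8; vanishes at y ∈ {-1}. (0, -1): f_x = -24 ≠ 0.
  x = 1: f_y(1, y) = 6*y**2 - 6*y - 1; no integer root y with |y| ≤ 4.
  x = 2: f_y(2, y) = 6*y**2 - 10*y + 4; vanishes at y ∈ {1}. (2, 1): f_x = 0, f = 0 — SINGULAR.
  x = 3: f_y(3, y) = 6*y**2 - 14*y + 7; no integer root y with |y| ≤ 4.
  x = 4: f_y(4, y) = 6*y**2 - 18*y + 8; no integer root y with |y| ≤ 4.
Only singular point on the grid: (2, 1).
Classify: substitute x = 2 + u, y = 1 + v and expand: f = -u**3 - u**2*v - u**2 - 2*u*v**2 + 2*v**3 + v**2.
No constant or linear terms (consistent with a singular point). Quadratic part: -u**2 + v**2. Cubic part: -u**3 - u**2*v - 2*u*v**2 + 2*v**3.
The quadratic part v**2 - u**2 = (v − u)(v + u) splits into two distinct linear factors, so there are two distinct tangent lines y − 1 = ±(x − 2) — this is a node (ordinary double point).
Classification: node.


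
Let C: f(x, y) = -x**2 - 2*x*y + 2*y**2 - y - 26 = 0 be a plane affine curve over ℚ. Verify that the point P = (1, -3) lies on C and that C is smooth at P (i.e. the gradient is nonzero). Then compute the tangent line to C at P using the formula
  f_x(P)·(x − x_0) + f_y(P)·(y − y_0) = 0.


Tangent line at P: 4*x - 15*y - 49 = 0.

Step 1: f(1, -3) = 0, so P lies on C.
Step 2: partial derivatives
  f_x(x, y) = -2*x - 2*y, f_y(x, y) = -2*x + 4*y - 1.
  f_x(P) = 4, f_y(P) = -15 (gradient nonzero, so P is smooth).
Step 3: tangent line at P: 4·(x − 1) + -15·(y − -3) = 0.
Expanding: 4*x - 15*y - 49 = 0.


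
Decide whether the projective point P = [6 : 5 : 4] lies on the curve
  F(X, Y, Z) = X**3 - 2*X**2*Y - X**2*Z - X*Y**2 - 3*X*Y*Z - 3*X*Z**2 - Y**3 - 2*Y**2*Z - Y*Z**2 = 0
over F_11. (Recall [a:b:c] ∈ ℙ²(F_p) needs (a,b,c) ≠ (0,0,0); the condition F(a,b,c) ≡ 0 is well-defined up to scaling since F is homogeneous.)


F(6,5,4) ≡ 5 (mod 11); P is NOT on the curve.

Evaluate F(6, 5, 4) term-by-term (mod 11).
  X**3 ↦ 1·216·1·1 = 216
  -2*X**2*Y ↦ -2·36·5·1 = -360
  -X**2*Z ↦ -1·36·1·4 = -144
  -X*Y**2 ↦ -1·6·25·1 = -150
  -3*X*Y*Z ↦ -3·6·5·4 = -360
  -3*X*Z**2 ↦ -3·6·1·16 = -288
  -Y**3 ↦ -1·1·125·1 = -125
  -2*Y**2*Z ↦ -2·1·25·4 = -200
  -Y*Z**2 ↦ -1·1·5·16 = -80
Sum: F(6, 5, 4) = (216) + (-360) + (-144) + (-150) + (-360) + (-288) + (-125) + (-200) + (-80) = -1491.
Reducing mod 11: -1491 ≡ 5 (mod 11).
Since F(a, b, c) ≡ 5 ≠ 0 (mod 11), P does NOT lie on the curve.


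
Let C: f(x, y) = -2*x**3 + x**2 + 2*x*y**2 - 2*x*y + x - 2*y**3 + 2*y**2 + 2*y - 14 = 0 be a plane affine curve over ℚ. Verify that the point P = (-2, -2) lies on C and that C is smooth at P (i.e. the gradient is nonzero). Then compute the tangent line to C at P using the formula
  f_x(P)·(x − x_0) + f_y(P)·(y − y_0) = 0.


Tangent line at P: -15*x - 10*y - 50 = 0.

Step 1: f(-2, -2) = 0, so P lies on C.
Step 2: partial derivatives
  f_x(x, y) = -6*x**2 + 2*x + 2*y**2 - 2*y + 1, f_y(x, y) = 4*x*y - 2*x - 6*y**2 + 4*y + 2.
  f_x(P) = -15, f_y(P) = -10 (gradient nonzero, so P is smooth).
Step 3: tangent line at P: -15·(x − -2) + -10·(y − -2) = 0.
Expanding: -15*x - 10*y - 50 = 0.


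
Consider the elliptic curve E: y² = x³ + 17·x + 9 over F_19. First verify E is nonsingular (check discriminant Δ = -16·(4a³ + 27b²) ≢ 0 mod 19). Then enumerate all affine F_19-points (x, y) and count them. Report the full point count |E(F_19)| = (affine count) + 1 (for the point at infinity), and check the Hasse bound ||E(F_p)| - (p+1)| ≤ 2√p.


Affine points = {(0, 3), (0, 16), (3, 7), (3, 12), (6, 2), (6, 17), (8, 7), (8, 12), (9, 6), (9, 13), (10, 1), (10, 18), (11, 8), (11, 11), (16, 8), (16, 11), (17, 9), (17, 10)}; affine count = 18; |E(F_19)| = 19.

Discriminant check: Δ ∝ 4a³ + 27b² = 4·17³ + 27·9² = 4·4913 + 27·81 ≡ 8 (mod 19). Nonzero ⇒ E is nonsingular.
For each x ∈ F_19, compute rhs = x³ + 17·x + 9 mod 19, then count y ∈ F_19 with y² ≡ rhs.
  x = 0: rhs = 9, matching y values: 3, 16 (2 points).
  x = 1: rhs = 8, matching y values: none (0 points).
  x = 2: rhs = 13, matching y values: none (0 points).
  x = 3: rhs = 11, matching y values: 7, 12 (2 points).
  x = 4: rhs = 8, matching y values: none (0 points).
  x = 5: rhs = 10, matching y values: none (0 points).
  x = 6: rhs = 4, matching y values: 2, 17 (2 points).
  x = 7: rhs = 15, matching y values: none (0 points).
  x = 8: rhs = 11, matching y values: 7, 12 (2 points).
  x = 9: rhs = 17, matching y values: 6, 13 (2 points).
  x = 10: rhs = 1, matching y values: 1, 18 (2 points).
  x = 11: rhs = 7, matching y values: 8, 11 (2 points).
  x = 12: rhs = 3, matching y values: none (0 points).
  x = 13: rhs = 14, matching y values: none (0 points).
  x = 14: rhs = 8, matching y values: none (0 points).
  x = 15: rhs = 10, matching y values: none (0 points).
  x = 16: rhs = 7, matching y values: 8, 11 (2 points).
  x = 17: rhs = 5, matching y values: 9, 10 (2 points).
  x = 18: rhs = 10, matching y values: none (0 points).
Total affine count: 18.
Full point count |E(F_19)| = 18 + 1 = 19.
Hasse bound: |19 − (19+1)| = |-1| = 1 ≤ 2√19 ≈ 8.7178 ✓.


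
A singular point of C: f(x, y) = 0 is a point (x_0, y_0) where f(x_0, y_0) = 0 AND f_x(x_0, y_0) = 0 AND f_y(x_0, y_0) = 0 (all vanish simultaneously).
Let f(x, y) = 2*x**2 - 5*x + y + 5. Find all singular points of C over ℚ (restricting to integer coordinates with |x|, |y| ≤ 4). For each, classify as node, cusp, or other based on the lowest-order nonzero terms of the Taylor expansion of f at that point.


No singular points in the scanned grid; C is smooth there.

Compute partial derivatives:
  f_x = 4*x - 5.
  f_y = 1.
f_y = 1 is a nonzero constant, so f_y never vanishes: no point (x, y) can satisfy f = f_x = f_y = 0. In particular no (x, y) ∈ {−4, ..., 4}² is singular; the curve is smooth.


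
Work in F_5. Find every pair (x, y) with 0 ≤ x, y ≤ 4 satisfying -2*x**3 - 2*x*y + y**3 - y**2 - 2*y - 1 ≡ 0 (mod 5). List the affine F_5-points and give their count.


Affine F_5-points: {(2, 2), (3, 0), (4, 2)}; count = 3.

For each of the 25 pairs (x, y) ∈ F_5², evaluate f(x, y) mod 5. Record the zeros.
  x = 0: [0↦4, 1↦2, 2↦4, 3↦1, 4↦4]  zeros at y ∈ ∅
  x = 1: [0↦2, 1↦3, 2↦3, 3↦3, 4↦4]  zeros at y ∈ ∅
  x = 2: [0↦3, 1↦2, 2↦0, 3↦3, 4↦2]  zeros at y ∈ {2}
  x = 3: [0↦0, 1↦2, 2↦3, 3↦4, 4↦1]  zeros at y ∈ {0}
  x = 4: [0↦1, 1↦1, 2↦0, 3↦4, 4↦4]  zeros at y ∈ {2}
Collecting zeros: affine points = {(2, 2), (3, 0), (4, 2)}.
Total count |C(F_5)_aff| = 3.


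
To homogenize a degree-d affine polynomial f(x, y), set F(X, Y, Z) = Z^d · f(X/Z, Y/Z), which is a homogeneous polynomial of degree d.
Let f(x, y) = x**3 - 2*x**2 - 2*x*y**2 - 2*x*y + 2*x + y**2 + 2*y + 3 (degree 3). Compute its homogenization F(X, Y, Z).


F(X, Y, Z) = X**3 - 2*X**2*Z - 2*X*Y**2 - 2*X*Y*Z + 2*X*Z**2 + Y**2*Z + 2*Y*Z**2 + 3*Z**3

deg(f) = 3.
Substitute x = X/Z, y = Y/Z into f, then multiply by Z^3.
  monomial 1·x^3·y^0 ↦ 1·X^3·Y^0·Z^0.
  monomial -2·x^2·y^0 ↦ -2·X^2·Y^0·Z^1.
  monomial -2·x^1·y^2 ↦ -2·X^1·Y^2·Z^0.
  monomial -2·x^1·y^1 ↦ -2·X^1·Y^1·Z^1.
  monomial 2·x^1·y^0 ↦ 2·X^1·Y^0·Z^2.
  monomial 1·x^0·y^2 ↦ 1·X^0·Y^2·Z^1.
  monomial 2·x^0·y^1 ↦ 2·X^0·Y^1·Z^2.
  monomial 3·x^0·y^0 ↦ 3·X^0·Y^0·Z^3.
Collecting: F(X, Y, Z) = X**3 - 2*X**2*Z - 2*X*Y**2 - 2*X*Y*Z + 2*X*Z**2 + Y**2*Z + 2*Y*Z**2 + 3*Z**3.


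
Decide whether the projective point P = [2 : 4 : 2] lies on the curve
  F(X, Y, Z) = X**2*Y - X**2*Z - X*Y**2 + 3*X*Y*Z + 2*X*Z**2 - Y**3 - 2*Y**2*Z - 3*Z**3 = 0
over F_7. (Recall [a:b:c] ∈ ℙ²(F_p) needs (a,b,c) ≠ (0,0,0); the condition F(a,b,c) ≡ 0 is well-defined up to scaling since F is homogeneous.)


F(2,4,2) ≡ 0 (mod 7); P is on the curve.

Evaluate F(2, 4, 2) term-by-term (mod 7).
  X**2*Y ↦ 1·4·4·1 = 16
  -X**2*Z ↦ -1·4·1·2 = -8
  -X*Y**2 ↦ -1·2·16·1 = -32
  3*X*Y*Z ↦ 3·2·4·2 = 48
  2*X*Z**2 ↦ 2·2·1·4 = 16
  -Y**3 ↦ -1·1·64·1 = -64
  -2*Y**2*Z ↦ -2·1·16·2 = -64
  -3*Z**3 ↦ -3·1·1·8 = -24
Sum: F(2, 4, 2) = (16) + (-8) + (-32) + (48) + (16) + (-64) + (-64) + (-24) = -112.
Reducing mod 7: -112 ≡ 0 (mod 7).
Since F(a, b, c) ≡ 0 (mod 7), P lies on the curve.


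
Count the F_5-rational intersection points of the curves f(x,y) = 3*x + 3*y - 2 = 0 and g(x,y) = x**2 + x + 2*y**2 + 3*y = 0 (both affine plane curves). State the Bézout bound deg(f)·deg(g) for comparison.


Common zeros: {(2, 2), (4, 0)}; count = 2; Bézout bound = 2.

deg(f) = 1, deg(g) = 2, so Bézout bound = 2.
Scan x ∈ F_5. For each x, list the y ∈ F_5 with f(x, y) ≡ 0 and those with g(x, y) ≡ 0 (mod 5); the common zeros in that column are the intersection.
  x = 0: f ≡ 0 at y ∈ {4}; g ≡ 0 at y ∈ {0, 1}; common: ∅.
  x = 1: f ≡ 0 at y ∈ {3}; g ≡ 0 at y ∈ ∅; common: ∅.
  x = 2: f ≡ 0 at y ∈ {2}; g ≡ 0 at y ∈ {2, 4}; common: {2}.
  x = 3: f ≡ 0 at y ∈ {1}; g ≡ 0 at y ∈ ∅; common: ∅.
  x = 4: f ≡ 0 at y ∈ {0}; g ≡ 0 at y ∈ {0, 1}; common: {0}.
Collecting: common zeros = {(2, 2), (4, 0)}, so the count is 2.
Comparison with the Bézout bound: 2 ≤ 2 = deg(f)·deg(g), as expected for curves with no common component (the bound is attained).


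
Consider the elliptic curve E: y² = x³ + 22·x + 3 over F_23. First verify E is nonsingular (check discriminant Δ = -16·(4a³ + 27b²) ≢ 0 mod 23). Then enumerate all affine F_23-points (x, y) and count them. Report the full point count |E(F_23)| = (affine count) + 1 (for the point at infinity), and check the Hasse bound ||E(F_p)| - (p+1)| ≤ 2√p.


Affine points = {(0, 7), (0, 16), (1, 7), (1, 16), (2, 3), (2, 20), (3, 2), (3, 21), (5, 10), (5, 13), (6, 11), (6, 12), (8, 1), (8, 22), (10, 2), (10, 21), (11, 9), (11, 14), (13, 5), (13, 18), (16, 9), (16, 14), (17, 0), (19, 9), (19, 14), (20, 5), (20, 18), (22, 7), (22, 16)}; affine count = 29; |E(F_23)| = 30.

Discriminant check: Δ ∝ 4a³ + 27b² = 4·22³ + 27·3² = 4·10648 + 27·9 ≡ 9 (mod 23). Nonzero ⇒ E is nonsingular.
For each x ∈ F_23, compute rhs = x³ + 22·x + 3 mod 23, then count y ∈ F_23 with y² ≡ rhs.
  x = 0: rhs = 3, matching y values: 7, 16 (2 points).
  x = 1: rhs = 3, matching y values: 7, 16 (2 points).
  x = 2: rhs = 9, matching y values: 3, 20 (2 points).
  x = 3: rhs = 4, matching y values: 2, 21 (2 points).
  x = 4: rhs = 17, matching y values: none (0 points).
  x = 5: rhs = 8, matching y values: 10, 13 (2 points).
  x = 6: rhs = 6, matching y values: 11, 12 (2 points).
  x = 7: rhs = 17, matching y values: none (0 points).
  x = 8: rhs = 1, matching y values: 1, 22 (2 points).
  x = 9: rhs = 10, matching y values: none (0 points).
  x = 10: rhs = 4, matching y values: 2, 21 (2 points).
  x = 11: rhs = 12, matching y values: 9, 14 (2 points).
  x = 12: rhs = 17, matching y values: none (0 points).
  x = 13: rhs = 2, matching y values: 5, 18 (2 points).
  x = 14: rhs = 19, matching y values: none (0 points).
  x = 15: rhs = 5, matching y values: none (0 points).
  x = 16: rhs = 12, matching y values: 9, 14 (2 points).
  x = 17: rhs = 0, matching y values: 0 (1 points).
  x = 18: rhs = 21, matching y values: none (0 points).
  x = 19: rhs = 12, matching y values: 9, 14 (2 points).
  x = 20: rhs = 2, matching y values: 5, 18 (2 points).
  x = 21: rhs = 20, matching y values: none (0 points).
  x = 22: rhs = 3, matching y values: 7, 16 (2 points).
Total affine count: 29.
Full point count |E(F_23)| = 29 + 1 = 30.
Hasse bound: |30 − (23+1)| = |6| = 6 ≤ 2√23 ≈ 9.5917 ✓.


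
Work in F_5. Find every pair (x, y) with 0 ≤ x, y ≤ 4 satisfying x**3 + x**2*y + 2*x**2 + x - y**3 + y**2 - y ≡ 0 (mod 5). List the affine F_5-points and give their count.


Affine F_5-points: {(0, 0), (1, 2), (2, 2), (3, 2), (4, 0), (4, 1)}; count = 6.

For each of the 25 pairs (x, y) ∈ F_5², evaluate f(x, y) mod 5. Record the zeros.
  x = 0: [0↦0, 1↦4, 2↦4, 3↦4, 4↦3]  zeros at y ∈ {0}
  x = 1: [0↦4, 1↦4, 2↦0, 3↦1, 4↦1]  zeros at y ∈ {2}
  x = 2: [0↦3, 1↦1, 2↦0, 3↦4, 4↦2]  zeros at y ∈ {2}
  x = 3: [0↦3, 1↦1, 2↦0, 3↦4, 4↦2]  zeros at y ∈ {2}
  x = 4: [0↦0, 1↦0, 2↦1, 3↦2, 4↦2]  zeros at y ∈ {0, 1}
Collecting zeros: affine points = {(0, 0), (1, 2), (2, 2), (3, 2), (4, 0), (4, 1)}.
Total count |C(F_5)_aff| = 6.


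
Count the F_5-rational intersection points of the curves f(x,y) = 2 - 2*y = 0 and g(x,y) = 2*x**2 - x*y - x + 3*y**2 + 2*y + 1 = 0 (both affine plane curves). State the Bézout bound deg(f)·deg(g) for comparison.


Common zeros: {(2, 1), (4, 1)}; count = 2; Bézout bound = 2.

deg(f) = 1, deg(g) = 2, so Bézout bound = 2.
Scan x ∈ F_5. For each x, list the y ∈ F_5 with f(x, y) ≡ 0 and those with g(x, y) ≡ 0 (mod 5); the common zeros in that column are the intersection.
  x = 0: f ≡ 0 at y ∈ {1}; g ≡ 0 at y ∈ ∅; common: ∅.
  x = 1: f ≡ 0 at y ∈ {1}; g ≡ 0 at y ∈ ∅; common: ∅.
  x = 2: f ≡ 0 at y ∈ {1}; g ≡ 0 at y ∈ {1, 4}; common: {1}.
  x = 3: f ≡ 0 at y ∈ {1}; g ≡ 0 at y ∈ {3, 4}; common: ∅.
  x = 4: f ≡ 0 at y ∈ {1}; g ≡ 0 at y ∈ {1, 3}; common: {1}.
Collecting: common zeros = {(2, 1), (4, 1)}, so the count is 2.
Comparison with the Bézout bound: 2 ≤ 2 = deg(f)·deg(g), as expected for curves with no common component (the bound is attained).


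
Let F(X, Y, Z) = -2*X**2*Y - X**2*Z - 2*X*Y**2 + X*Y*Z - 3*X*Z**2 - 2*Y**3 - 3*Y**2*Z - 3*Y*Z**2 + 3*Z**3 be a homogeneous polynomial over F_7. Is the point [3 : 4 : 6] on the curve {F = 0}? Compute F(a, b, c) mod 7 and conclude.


F(3,4,6) ≡ 5 (mod 7); P is NOT on the curve.

Evaluate F(3, 4, 6) term-by-term (mod 7).
  -2*X**2*Y ↦ -2·9·4·1 = -72
  -X**2*Z ↦ -1·9·1·6 = -54
  -2*X*Y**2 ↦ -2·3·16·1 = -96
  X*Y*Z ↦ 1·3·4·6 = 72
  -3*X*Z**2 ↦ -3·3·1·36 = -324
  -2*Y**3 ↦ -2·1·64·1 = -128
  -3*Y**2*Z ↦ -3·1·16·6 = -288
  -3*Y*Z**2 ↦ -3·1·4·36 = -432
  3*Z**3 ↦ 3·1·1·216 = 648
Sum: F(3, 4, 6) = (-72) + (-54) + (-96) + (72) + (-324) + (-128) + (-288) + (-432) + (648) = -674.
Reducing mod 7: -674 ≡ 5 (mod 7).
Since F(a, b, c) ≡ 5 ≠ 0 (mod 7), P does NOT lie on the curve.


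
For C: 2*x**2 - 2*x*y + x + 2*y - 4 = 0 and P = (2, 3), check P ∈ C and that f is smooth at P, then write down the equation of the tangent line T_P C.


Tangent line at P: 3*x - 2*y = 0.

Step 1: f(2, 3) = 0, so P lies on C.
Step 2: partial derivatives
  f_x(x, y) = 4*x - 2*y + 1, f_y(x, y) = 2 - 2*x.
  f_x(P) = 3, f_y(P) = -2 (gradient nonzero, so P is smooth).
Step 3: tangent line at P: 3·(x − 2) + -2·(y − 3) = 0.
Expanding: 3*x - 2*y = 0.


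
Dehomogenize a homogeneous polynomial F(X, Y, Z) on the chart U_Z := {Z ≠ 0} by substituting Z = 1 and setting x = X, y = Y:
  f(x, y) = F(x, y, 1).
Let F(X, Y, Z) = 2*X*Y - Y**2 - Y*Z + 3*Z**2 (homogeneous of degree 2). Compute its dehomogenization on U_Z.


f(x, y) = 2*x*y - y**2 - y + 3

On U_Z we set Z = 1. Each monomial c·X^i·Y^j·Z^k in F becomes c·x^i·y^j·1^k = c·x^i·y^j.
Substituting Z = 1: F(X, Y, 1) = 2*x*y - y**2 - y + 3.
Note: deg(f) ≤ deg(F) = 2; strict inequality happens when F is divisible by Z (lost terms).


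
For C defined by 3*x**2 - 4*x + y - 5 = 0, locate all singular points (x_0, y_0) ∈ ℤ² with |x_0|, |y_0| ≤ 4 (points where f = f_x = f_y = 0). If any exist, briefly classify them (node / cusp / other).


No singular points in the scanned grid; C is smooth there.

Compute partial derivatives:
  f_x = 6*x - 4.
  f_y = 1.
f_y = 1 is a nonzero constant, so f_y never vanishes: no point (x, y) can satisfy f = f_x = f_y = 0. In particular no (x, y) ∈ {−4, ..., 4}² is singular; the curve is smooth.


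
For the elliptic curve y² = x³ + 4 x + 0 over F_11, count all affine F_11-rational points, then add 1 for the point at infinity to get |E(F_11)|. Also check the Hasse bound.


Affine points = {(0, 0), (1, 4), (1, 7), (2, 4), (2, 7), (4, 5), (4, 6), (6, 3), (6, 8), (8, 4), (8, 7)}; affine count = 11; |E(F_11)| = 12.

Discriminant check: Δ ∝ 4a³ + 27b² = 4·4³ + 27·0² = 4·64 + 27·0 ≡ 3 (mod 11). Nonzero ⇒ E is nonsingular.
For each x ∈ F_11, compute rhs = x³ + 4·x + 0 mod 11, then count y ∈ F_11 with y² ≡ rhs.
  x = 0: rhs = 0, matching y values: 0 (1 points).
  x = 1: rhs = 5, matching y values: 4, 7 (2 points).
  x = 2: rhs = 5, matching y values: 4, 7 (2 points).
  x = 3: rhs = 6, matching y values: none (0 points).
  x = 4: rhs = 3, matching y values: 5, 6 (2 points).
  x = 5: rhs = 2, matching y values: none (0 points).
  x = 6: rhs = 9, matching y values: 3, 8 (2 points).
  x = 7: rhs = 8, matching y values: none (0 points).
  x = 8: rhs = 5, matching y values: 4, 7 (2 points).
  x = 9: rhs = 6, matching y values: none (0 points).
  x = 10: rhs = 6, matching y values: none (0 points).
Total affine count: 11.
Full point count |E(F_11)| = 11 + 1 = 12.
Hasse bound: |12 − (11+1)| = |0| = 0 ≤ 2√11 ≈ 6.6332 ✓.


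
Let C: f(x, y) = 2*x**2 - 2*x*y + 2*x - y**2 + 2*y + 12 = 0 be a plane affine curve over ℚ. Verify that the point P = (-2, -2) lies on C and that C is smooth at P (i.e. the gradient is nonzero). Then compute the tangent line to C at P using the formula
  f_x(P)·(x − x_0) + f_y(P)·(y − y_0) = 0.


Tangent line at P: -2*x + 10*y + 16 = 0.

Step 1: f(-2, -2) = 0, so P lies on C.
Step 2: partial derivatives
  f_x(x, y) = 4*x - 2*y + 2, f_y(x, y) = -2*x - 2*y + 2.
  f_x(P) = -2, f_y(P) = 10 (gradient nonzero, so P is smooth).
Step 3: tangent line at P: -2·(x − -2) + 10·(y − -2) = 0.
Expanding: -2*x + 10*y + 16 = 0.


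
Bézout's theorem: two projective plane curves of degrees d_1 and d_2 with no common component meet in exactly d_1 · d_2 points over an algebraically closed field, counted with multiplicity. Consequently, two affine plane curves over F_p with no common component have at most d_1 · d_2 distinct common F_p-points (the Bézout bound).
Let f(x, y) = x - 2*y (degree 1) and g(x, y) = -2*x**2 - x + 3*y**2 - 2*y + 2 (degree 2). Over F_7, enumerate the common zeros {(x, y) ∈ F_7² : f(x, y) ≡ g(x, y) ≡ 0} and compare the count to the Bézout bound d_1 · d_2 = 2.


Common zeros: {(2, 1)}; count = 1; Bézout bound = 2.

deg(f) = 1, deg(g) = 2, so Bézout bound = 2.
Scan x ∈ F_7. For each x, list the y ∈ F_7 with f(x, y) ≡ 0 and those with g(x, y) ≡ 0 (mod 7); the common zeros in that column are the intersection.
  x = 0: f ≡ 0 at y ∈ {0}; g ≡ 0 at y ∈ {4, 6}; common: ∅.
  x = 1: f ≡ 0 at y ∈ {4}; g ≡ 0 at y ∈ {1, 2}; common: ∅.
  x = 2: f ≡ 0 at y ∈ {1}; g ≡ 0 at y ∈ {1, 2}; common: {1}.
  x = 3: f ≡ 0 at y ∈ {5}; g ≡ 0 at y ∈ {4, 6}; common: ∅.
  x = 4: f ≡ 0 at y ∈ {2}; g ≡ 0 at y ∈ ∅; common: ∅.
  x = 5: f ≡ 0 at y ∈ {6}; g ≡ 0 at y ∈ ∅; common: ∅.
  x = 6: f ≡ 0 at y ∈ {3}; g ≡ 0 at y ∈ ∅; common: ∅.
Collecting: common zeros = {(2, 1)}, so the count is 1.
Comparison with the Bézout bound: 1 ≤ 2 = deg(f)·deg(g), as expected for curves with no common component (the affine F_7-count falls short of the bound because intersections may lie at infinity, over extension fields, or carry multiplicity).


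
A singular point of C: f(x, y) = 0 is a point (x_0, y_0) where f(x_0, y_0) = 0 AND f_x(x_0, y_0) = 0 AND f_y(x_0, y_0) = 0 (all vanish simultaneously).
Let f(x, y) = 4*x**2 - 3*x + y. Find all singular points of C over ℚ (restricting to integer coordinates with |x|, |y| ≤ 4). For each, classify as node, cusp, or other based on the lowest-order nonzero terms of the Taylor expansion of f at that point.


No singular points in the scanned grid; C is smooth there.

Compute partial derivatives:
  f_x = 8*x - 3.
  f_y = 1.
f_y = 1 is a nonzero constant, so f_y never vanishes: no point (x, y) can satisfy f = f_x = f_y = 0. In particular no (x, y) ∈ {−4, ..., 4}² is singular; the curve is smooth.


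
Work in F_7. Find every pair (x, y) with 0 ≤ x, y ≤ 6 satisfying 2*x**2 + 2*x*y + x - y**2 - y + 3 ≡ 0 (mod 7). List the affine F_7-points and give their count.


Affine F_7-points: {(1, 3), (1, 5), (3, 1), (3, 4), (4, 2), (4, 5), (6, 1), (6, 3)}; count = 8.

For each of the 49 pairs (x, y) ∈ F_7², evaluate f(x, y) mod 7. Record the zeros.
  x = 0: [0↦3, 1↦1, 2↦4, 3↦5, 4↦4, 5↦1, 6↦3]  zeros at y ∈ ∅
  x = 1: [0↦6, 1↦6, 2↦4, 3↦0, 4↦1, 5↦0, 6↦4]  zeros at y ∈ {3, 5}
  x = 2: [0↦6, 1↦1, 2↦1, 3↦6, 4↦2, 5↦3, 6↦2]  zeros at y ∈ ∅
  x = 3: [0↦3, 1↦0, 2↦2, 3↦2, 4↦0, 5↦3, 6↦4]  zeros at y ∈ {1, 4}
  x = 4: [0↦4, 1↦3, 2↦0, 3↦2, 4↦2, 5↦0, 6↦3]  zeros at y ∈ {2, 5}
  x = 5: [0↦2, 1↦3, 2↦2, 3↦6, 4↦1, 5↦1, 6↦6]  zeros at y ∈ ∅
  x = 6: [0↦4, 1↦0, 2↦1, 3↦0, 4↦4, 5↦6, 6↦6]  zeros at y ∈ {1, 3}
Collecting zeros: affine points = {(1, 3), (1, 5), (3, 1), (3, 4), (4, 2), (4, 5), (6, 1), (6, 3)}.
Total count |C(F_7)_aff| = 8.


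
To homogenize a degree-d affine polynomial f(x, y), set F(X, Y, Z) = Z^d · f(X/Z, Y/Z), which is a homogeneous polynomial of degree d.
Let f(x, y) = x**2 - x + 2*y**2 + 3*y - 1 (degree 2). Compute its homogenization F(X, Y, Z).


F(X, Y, Z) = X**2 - X*Z + 2*Y**2 + 3*Y*Z - Z**2

deg(f) = 2.
Substitute x = X/Z, y = Y/Z into f, then multiply by Z^2.
  monomial 1·x^2·y^0 ↦ 1·X^2·Y^0·Z^0.
  monomial -1·x^1·y^0 ↦ -1·X^1·Y^0·Z^1.
  monomial 2·x^0·y^2 ↦ 2·X^0·Y^2·Z^0.
  monomial 3·x^0·y^1 ↦ 3·X^0·Y^1·Z^1.
  monomial -1·x^0·y^0 ↦ -1·X^0·Y^0·Z^2.
Collecting: F(X, Y, Z) = X**2 - X*Z + 2*Y**2 + 3*Y*Z - Z**2.


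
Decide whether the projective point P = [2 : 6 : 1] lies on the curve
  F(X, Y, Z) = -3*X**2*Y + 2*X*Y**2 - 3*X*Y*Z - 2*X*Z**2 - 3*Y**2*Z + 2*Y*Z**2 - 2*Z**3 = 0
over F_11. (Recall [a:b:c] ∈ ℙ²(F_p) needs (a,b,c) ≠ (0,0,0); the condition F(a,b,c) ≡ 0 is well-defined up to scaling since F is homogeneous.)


F(2,6,1) ≡ 0 (mod 11); P is on the curve.

Evaluate F(2, 6, 1) term-by-term (mod 11).
  -3*X**2*Y ↦ -3·4·6·1 = -72
  2*X*Y**2 ↦ 2·2·36·1 = 144
  -3*X*Y*Z ↦ -3·2·6·1 = -36
  -2*X*Z**2 ↦ -2·2·1·1 = -4
  -3*Y**2*Z ↦ -3·1·36·1 = -108
  2*Y*Z**2 ↦ 2·1·6·1 = 12
  -2*Z**3 ↦ -2·1·1·1 = -2
Sum: F(2, 6, 1) = (-72) + (144) + (-36) + (-4) + (-108) + (12) + (-2) = -66.
Reducing mod 11: -66 ≡ 0 (mod 11).
Since F(a, b, c) ≡ 0 (mod 11), P lies on the curve.
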